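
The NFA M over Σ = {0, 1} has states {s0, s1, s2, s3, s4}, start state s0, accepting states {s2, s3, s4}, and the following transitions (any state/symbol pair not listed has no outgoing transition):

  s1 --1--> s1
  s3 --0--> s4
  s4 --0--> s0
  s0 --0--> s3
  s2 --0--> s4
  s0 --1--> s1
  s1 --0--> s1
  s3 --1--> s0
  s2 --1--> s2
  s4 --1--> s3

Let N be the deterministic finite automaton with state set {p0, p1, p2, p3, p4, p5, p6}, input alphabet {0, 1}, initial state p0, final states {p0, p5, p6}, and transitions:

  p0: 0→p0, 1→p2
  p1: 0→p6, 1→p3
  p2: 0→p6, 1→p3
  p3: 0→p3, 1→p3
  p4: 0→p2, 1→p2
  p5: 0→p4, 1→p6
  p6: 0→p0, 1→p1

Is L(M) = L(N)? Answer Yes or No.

No

The string 001 is accepted by M but rejected by N.
So L(M) ≠ L(N).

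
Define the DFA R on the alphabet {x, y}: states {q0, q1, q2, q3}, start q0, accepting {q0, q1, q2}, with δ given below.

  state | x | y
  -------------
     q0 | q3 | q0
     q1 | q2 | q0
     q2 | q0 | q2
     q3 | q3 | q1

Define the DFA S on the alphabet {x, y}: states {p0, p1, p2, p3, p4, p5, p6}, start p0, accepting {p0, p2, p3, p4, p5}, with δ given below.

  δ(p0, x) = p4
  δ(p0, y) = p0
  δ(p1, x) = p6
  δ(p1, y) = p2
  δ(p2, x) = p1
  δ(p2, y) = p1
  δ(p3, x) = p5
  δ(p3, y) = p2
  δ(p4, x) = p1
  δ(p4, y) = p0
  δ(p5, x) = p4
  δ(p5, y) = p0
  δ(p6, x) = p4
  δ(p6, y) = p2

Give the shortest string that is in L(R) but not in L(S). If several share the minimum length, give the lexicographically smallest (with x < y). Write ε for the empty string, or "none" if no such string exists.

The string xxyx is accepted by R but not by S.
No shorter string lies in the difference, and xxyx is the lexicographically first length-4 string in L(R) \ L(S).

xxyx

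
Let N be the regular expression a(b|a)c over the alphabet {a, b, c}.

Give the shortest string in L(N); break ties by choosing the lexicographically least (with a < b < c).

aac

By inspection of the expression, no string of length less than 3 matches, and aac is the lexicographically first match of length 3.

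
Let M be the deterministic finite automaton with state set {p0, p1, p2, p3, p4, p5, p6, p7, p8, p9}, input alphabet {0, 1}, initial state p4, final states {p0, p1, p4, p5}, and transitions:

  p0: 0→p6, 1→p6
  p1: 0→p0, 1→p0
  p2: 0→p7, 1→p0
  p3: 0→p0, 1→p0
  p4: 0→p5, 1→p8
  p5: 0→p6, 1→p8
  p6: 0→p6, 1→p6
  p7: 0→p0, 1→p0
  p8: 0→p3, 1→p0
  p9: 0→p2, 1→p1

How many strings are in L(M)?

The useful subgraph on states {p0, p3, p4, p5, p8} is acyclic, so L(M) is finite; the longest accepting path visits 5 useful states, giving maximum string length 4.
Counting accepting paths from p4 by length: 1 of length 0, 1 of length 1, 1 of length 2, 3 of length 3, 2 of length 4. Total 8.

8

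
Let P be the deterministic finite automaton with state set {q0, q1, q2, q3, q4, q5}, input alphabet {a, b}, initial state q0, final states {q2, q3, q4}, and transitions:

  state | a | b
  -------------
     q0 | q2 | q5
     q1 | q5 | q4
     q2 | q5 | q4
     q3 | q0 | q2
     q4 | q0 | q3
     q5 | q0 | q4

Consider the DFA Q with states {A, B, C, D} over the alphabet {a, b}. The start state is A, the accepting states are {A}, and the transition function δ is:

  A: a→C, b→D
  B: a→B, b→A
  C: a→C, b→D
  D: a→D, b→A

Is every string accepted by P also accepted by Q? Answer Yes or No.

No

The string a is in L(P) but not in L(Q).
So L(P) ⊄ L(Q).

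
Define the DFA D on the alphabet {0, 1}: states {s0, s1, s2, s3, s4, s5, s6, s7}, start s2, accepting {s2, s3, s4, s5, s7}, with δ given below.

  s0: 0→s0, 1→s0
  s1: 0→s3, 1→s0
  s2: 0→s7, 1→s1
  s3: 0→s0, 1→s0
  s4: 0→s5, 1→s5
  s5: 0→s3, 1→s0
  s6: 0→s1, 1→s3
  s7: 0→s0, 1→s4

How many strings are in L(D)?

The useful subgraph on states {s1, s2, s3, s4, s5, s7} is acyclic, so L(D) is finite; the longest accepting path visits 5 useful states, giving maximum string length 4.
Counting accepting paths from s2 by length: 1 of length 0, 1 of length 1, 2 of length 2, 2 of length 3, 2 of length 4. Total 8.

8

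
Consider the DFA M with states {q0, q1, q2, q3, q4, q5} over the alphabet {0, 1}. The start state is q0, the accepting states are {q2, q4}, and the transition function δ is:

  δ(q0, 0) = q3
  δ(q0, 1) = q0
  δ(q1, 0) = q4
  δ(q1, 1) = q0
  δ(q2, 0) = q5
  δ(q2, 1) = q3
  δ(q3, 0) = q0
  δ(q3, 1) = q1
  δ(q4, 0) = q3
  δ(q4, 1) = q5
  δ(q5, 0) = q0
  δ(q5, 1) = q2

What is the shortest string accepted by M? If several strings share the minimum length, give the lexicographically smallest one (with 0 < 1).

A breadth-first search from q0 reaches an accepting state first via the path q0 → q3 → q1 → q4 on input 010.
No string of length < 3 is accepted (BFS exhausts all shorter strings without reaching an accepting state), and 010 is the lexicographically least accepting string of length 3.

010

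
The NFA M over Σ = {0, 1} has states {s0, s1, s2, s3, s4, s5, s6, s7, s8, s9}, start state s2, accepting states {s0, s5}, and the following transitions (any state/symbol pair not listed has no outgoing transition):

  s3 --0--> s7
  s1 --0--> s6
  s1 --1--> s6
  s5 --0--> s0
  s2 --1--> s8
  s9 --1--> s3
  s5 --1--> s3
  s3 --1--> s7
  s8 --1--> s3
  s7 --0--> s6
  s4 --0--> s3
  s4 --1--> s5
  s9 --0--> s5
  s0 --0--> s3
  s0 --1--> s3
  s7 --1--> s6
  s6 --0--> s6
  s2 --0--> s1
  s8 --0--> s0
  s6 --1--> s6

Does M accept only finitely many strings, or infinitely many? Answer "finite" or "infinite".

finite

The useful states (reachable from s2 and able to reach an accepting state) are {s0, s2, s8}.
Restricted to these states the transition graph has no cycle, so every accepting path has bounded length and L is finite.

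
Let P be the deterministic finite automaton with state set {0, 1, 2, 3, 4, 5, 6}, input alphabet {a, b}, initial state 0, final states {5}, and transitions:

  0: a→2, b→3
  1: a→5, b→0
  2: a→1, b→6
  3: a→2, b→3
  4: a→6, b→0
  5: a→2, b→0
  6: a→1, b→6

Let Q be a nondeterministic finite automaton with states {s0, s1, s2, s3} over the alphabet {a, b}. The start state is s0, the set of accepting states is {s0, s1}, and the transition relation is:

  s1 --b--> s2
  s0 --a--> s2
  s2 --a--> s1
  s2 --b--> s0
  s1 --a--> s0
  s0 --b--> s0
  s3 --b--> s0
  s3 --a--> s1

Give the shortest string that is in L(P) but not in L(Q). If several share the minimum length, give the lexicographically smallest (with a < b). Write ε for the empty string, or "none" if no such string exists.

The string aabaaa is accepted by P but not by Q.
No shorter string lies in the difference, and aabaaa is the lexicographically first length-6 string in L(P) \ L(Q).

aabaaa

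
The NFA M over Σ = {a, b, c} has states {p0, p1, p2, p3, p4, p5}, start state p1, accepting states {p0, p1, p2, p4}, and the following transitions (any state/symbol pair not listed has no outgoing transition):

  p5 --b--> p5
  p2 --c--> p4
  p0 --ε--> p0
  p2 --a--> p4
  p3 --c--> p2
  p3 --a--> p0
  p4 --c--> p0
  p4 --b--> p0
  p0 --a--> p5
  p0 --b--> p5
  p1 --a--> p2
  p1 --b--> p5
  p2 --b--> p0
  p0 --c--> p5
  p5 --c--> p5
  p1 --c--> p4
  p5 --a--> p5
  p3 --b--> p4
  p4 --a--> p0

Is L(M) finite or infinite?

The useful states (reachable from p1 and able to reach an accepting state) are {p0, p1, p2, p4}.
Restricted to these states the transition graph has no cycle, so every accepting path has bounded length and L is finite.

finite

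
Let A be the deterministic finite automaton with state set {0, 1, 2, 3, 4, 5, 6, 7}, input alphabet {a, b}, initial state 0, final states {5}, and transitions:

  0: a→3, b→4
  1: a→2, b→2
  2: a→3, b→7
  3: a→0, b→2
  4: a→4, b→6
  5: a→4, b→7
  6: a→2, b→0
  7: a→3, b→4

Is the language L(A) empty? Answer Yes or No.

The states reachable from the start state are {0, 2, 3, 4, 6, 7}.
None of the accepting states {5} is reachable, so no string is accepted and L(A) = ∅.

Yes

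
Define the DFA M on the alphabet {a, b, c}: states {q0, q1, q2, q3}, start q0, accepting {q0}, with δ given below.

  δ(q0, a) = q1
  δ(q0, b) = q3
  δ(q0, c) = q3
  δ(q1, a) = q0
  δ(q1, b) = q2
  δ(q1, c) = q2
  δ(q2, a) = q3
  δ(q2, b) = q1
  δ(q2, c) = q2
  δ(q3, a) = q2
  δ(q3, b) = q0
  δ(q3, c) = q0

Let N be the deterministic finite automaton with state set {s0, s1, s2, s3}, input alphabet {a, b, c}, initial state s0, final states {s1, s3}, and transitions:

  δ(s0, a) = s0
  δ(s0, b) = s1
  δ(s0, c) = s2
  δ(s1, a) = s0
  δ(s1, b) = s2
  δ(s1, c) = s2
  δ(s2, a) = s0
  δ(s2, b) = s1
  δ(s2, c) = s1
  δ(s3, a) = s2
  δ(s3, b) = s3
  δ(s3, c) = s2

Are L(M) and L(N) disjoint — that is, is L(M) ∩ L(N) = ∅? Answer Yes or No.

The string cb is accepted by both M and N.
Hence L(M) ∩ L(N) ≠ ∅.

No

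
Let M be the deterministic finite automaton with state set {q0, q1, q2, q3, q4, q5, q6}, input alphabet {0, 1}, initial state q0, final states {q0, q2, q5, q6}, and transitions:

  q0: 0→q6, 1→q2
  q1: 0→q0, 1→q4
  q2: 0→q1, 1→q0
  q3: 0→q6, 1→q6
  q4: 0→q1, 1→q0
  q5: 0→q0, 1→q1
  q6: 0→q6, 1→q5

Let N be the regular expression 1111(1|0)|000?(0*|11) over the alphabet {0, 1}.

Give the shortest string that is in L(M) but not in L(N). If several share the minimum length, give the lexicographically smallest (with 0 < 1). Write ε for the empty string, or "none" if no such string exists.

The empty string ε is accepted by M but not by N.
Since ε is the unique shortest string, it is the required witness.

ε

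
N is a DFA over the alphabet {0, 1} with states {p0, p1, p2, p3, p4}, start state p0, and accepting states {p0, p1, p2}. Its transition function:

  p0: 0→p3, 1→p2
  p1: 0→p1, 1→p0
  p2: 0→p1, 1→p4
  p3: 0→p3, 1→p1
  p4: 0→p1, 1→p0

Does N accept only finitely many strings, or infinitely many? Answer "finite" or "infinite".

State p0 is reachable from the start and can reach an accepting state, and it lies on the cycle p0 → p2 → p1 → p0.
Traversing that cycle any number of times yields accepted strings of unbounded length, so the language is infinite.

infinite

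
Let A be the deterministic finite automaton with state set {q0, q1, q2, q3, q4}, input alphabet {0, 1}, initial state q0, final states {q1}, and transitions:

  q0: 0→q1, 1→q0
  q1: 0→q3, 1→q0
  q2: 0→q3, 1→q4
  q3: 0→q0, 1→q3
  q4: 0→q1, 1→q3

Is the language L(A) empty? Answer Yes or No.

No

The string 0 is accepted: the run q0 → q1 ends in the accepting state q1.
Since at least one string is accepted, L(A) is not empty.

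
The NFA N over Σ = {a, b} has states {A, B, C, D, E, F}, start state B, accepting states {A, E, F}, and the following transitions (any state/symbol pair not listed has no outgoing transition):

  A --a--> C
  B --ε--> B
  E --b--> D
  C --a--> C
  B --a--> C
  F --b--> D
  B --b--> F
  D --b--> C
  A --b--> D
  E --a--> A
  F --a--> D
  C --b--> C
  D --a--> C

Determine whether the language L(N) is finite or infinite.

finite

The useful states (reachable from B and able to reach an accepting state) are {B, F}.
Restricted to these states the transition graph has no cycle, so every accepting path has bounded length and L is finite.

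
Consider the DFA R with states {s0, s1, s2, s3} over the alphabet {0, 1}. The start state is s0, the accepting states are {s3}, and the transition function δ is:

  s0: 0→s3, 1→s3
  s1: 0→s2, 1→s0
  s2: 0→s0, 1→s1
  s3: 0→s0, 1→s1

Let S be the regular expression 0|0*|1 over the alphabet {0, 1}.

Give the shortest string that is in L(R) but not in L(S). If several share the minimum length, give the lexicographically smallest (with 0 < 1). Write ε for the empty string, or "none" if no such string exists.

The string 001 is accepted by R but not by S.
No shorter string lies in the difference, and 001 is the lexicographically first length-3 string in L(R) \ L(S).

001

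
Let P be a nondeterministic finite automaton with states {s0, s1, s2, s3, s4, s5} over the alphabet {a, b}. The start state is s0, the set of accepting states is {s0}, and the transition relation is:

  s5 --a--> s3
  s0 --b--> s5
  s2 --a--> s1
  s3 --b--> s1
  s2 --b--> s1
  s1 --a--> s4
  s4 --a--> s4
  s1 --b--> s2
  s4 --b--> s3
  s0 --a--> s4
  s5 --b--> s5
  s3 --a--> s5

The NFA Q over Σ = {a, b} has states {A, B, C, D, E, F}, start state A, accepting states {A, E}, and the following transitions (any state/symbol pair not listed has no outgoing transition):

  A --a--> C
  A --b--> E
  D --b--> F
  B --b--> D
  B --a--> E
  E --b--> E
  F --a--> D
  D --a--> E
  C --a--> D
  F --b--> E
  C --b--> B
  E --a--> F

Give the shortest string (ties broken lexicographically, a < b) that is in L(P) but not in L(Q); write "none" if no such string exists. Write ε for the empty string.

Exploring the product automaton P × Q from the start pair (s0, A), following both machines on each input symbol, reaches 17 state pairs: (s0, A), (s4, C), (s5, E), (s4, D), (s3, B), (s3, F), (s4, E), (s1, D), (s5, D), (s1, E), (s4, F), (s3, E), (s2, F), (s5, F), (s2, E), (s3, D), (s1, F).
P accepts in {s0} and Q accepts in {A, E}. The reachable pairs whose P-component is accepting are (s0, A); in each of them the Q-component is accepting too, so the product for L(P) \ L(Q) (P-component accepting, Q-component rejecting) has no reachable accepting pair and the difference is empty.
So every string accepted by P is also accepted by Q: L(P) \ L(Q) = ∅ and there is no such string.

none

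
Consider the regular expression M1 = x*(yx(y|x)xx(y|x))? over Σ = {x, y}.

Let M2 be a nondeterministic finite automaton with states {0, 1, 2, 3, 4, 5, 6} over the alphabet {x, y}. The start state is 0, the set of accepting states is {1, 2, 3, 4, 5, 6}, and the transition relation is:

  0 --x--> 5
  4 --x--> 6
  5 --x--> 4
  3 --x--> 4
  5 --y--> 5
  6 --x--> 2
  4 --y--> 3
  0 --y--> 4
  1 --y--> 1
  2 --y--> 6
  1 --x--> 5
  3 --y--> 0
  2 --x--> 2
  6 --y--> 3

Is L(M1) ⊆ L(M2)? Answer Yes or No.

The empty string ε is in L(M1) but not in L(M2).
So L(M1) ⊄ L(M2).

No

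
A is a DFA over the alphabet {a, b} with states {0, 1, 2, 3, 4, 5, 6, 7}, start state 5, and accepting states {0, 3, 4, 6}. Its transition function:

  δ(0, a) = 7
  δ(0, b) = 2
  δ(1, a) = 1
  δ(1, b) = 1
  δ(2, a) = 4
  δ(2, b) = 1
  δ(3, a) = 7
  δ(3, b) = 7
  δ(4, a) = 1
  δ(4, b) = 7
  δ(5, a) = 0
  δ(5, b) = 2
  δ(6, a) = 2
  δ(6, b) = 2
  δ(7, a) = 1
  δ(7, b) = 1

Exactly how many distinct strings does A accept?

The useful subgraph on states {0, 2, 4, 5} is acyclic, so L(A) is finite; the longest accepting path visits 4 useful states, giving maximum string length 3.
Counting accepting paths from 5 by length: 1 of length 1, 1 of length 2, 1 of length 3. Total 3.

3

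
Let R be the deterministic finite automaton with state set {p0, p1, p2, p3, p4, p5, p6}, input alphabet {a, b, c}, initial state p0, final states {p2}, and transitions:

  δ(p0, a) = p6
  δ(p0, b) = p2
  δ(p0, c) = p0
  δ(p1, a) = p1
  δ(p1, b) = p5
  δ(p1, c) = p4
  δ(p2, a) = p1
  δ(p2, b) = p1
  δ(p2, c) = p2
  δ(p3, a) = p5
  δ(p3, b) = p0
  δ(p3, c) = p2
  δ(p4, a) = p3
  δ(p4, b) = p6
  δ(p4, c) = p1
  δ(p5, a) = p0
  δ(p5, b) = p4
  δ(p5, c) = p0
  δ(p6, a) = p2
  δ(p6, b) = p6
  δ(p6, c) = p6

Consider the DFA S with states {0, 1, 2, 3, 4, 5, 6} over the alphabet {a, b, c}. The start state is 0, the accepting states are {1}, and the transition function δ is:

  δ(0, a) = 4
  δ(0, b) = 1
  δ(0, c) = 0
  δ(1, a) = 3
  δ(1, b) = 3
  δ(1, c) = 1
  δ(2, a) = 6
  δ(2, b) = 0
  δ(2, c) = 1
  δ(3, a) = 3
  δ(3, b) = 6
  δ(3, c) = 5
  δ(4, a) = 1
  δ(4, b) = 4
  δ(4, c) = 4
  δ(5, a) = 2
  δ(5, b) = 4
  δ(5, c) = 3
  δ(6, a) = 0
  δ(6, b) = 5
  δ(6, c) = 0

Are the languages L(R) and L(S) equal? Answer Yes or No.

Yes

Exploring the product automaton R × S from the start pair (p0, 0), following both machines on each input symbol, reaches 7 state pairs: (p0, 0), (p6, 4), (p2, 1), (p1, 3), (p5, 6), (p4, 5), (p3, 2).
R accepts in {p2} and S accepts in {1}. In every reachable pair the two components are either both accepting — (p2, 1) — or both non-accepting, so no string is accepted by exactly one of the machines: L(R) \ L(S) and L(S) \ L(R) are both empty.
Hence every string is accepted by R iff it is accepted by S, and the two languages coincide.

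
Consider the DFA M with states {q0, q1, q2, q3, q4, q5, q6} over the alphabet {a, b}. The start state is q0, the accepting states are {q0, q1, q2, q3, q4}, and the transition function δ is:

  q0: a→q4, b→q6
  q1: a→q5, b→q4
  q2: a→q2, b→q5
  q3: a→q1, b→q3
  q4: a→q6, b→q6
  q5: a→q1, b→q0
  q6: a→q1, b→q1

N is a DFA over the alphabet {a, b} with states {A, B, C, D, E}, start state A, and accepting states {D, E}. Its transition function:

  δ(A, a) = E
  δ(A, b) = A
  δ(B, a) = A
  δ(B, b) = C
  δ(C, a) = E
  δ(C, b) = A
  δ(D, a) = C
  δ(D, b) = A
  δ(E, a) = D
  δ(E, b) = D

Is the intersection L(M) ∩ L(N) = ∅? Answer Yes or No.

No

The string a is accepted by both M and N.
Hence L(M) ∩ L(N) ≠ ∅.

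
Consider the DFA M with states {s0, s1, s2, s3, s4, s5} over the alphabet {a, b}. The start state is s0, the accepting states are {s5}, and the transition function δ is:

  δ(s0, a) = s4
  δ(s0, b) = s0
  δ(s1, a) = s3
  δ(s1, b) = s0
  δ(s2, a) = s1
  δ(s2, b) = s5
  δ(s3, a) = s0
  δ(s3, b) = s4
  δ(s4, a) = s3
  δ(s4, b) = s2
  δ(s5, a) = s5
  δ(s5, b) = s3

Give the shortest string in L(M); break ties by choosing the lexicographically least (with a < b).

A breadth-first search from s0 reaches an accepting state first via the path s0 → s4 → s2 → s5 on input abb.
No string of length < 3 is accepted (BFS exhausts all shorter strings without reaching an accepting state), and abb is the lexicographically least accepting string of length 3.

abb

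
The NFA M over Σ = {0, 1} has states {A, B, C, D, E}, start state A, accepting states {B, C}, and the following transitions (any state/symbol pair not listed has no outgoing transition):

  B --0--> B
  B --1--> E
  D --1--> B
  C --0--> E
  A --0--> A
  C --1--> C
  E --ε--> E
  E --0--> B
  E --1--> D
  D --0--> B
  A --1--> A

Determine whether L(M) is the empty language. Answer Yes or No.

The states reachable from the start state are {A}.
None of the accepting states {B, C} is reachable, so no string is accepted and L(M) = ∅.

Yes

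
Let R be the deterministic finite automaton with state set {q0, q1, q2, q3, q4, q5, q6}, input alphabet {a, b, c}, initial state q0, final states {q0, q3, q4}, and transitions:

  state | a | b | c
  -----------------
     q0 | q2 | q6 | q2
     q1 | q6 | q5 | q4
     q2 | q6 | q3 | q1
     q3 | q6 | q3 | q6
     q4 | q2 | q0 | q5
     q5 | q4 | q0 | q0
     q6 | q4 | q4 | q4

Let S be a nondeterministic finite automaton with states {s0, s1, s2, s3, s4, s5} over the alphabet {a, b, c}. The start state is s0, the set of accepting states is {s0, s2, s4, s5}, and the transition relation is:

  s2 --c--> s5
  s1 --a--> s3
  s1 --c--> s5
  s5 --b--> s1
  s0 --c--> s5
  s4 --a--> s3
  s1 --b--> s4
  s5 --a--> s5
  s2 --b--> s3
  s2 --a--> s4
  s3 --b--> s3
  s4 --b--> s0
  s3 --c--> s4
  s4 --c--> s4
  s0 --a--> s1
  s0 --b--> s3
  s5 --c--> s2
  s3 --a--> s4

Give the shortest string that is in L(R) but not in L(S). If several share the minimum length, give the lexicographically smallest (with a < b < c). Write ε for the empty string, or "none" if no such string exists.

The string bb is accepted by R but not by S.
No shorter string lies in the difference, and bb is the lexicographically first length-2 string in L(R) \ L(S).

bb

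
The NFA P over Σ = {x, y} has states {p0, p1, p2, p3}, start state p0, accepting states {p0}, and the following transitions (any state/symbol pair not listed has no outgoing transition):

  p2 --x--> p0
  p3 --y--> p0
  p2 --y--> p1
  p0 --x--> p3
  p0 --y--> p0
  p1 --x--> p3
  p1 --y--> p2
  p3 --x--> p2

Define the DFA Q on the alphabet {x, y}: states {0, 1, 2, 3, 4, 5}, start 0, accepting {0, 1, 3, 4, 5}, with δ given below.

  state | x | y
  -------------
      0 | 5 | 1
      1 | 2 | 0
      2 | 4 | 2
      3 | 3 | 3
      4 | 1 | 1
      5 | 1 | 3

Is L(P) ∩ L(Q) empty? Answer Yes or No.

No

The empty string ε is accepted by both P and Q.
Hence L(P) ∩ L(Q) ≠ ∅.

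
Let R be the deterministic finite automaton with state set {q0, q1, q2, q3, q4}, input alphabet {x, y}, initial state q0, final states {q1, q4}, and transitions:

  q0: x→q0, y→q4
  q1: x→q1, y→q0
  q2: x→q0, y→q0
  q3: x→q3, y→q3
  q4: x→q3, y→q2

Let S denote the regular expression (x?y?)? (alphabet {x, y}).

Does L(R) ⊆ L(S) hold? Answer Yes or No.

The string xxy is in L(R) but not in L(S).
So L(R) ⊄ L(S).

No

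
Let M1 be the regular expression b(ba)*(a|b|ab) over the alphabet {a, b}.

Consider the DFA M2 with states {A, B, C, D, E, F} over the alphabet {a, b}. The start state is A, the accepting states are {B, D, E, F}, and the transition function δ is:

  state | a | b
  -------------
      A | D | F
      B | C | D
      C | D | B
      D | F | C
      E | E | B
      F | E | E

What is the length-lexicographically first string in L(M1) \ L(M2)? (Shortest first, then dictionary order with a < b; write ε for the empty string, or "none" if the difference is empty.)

The string bbabaab is accepted by M1 but not by M2.
No shorter string lies in the difference, and bbabaab is the lexicographically first length-7 string in L(M1) \ L(M2).

bbabaab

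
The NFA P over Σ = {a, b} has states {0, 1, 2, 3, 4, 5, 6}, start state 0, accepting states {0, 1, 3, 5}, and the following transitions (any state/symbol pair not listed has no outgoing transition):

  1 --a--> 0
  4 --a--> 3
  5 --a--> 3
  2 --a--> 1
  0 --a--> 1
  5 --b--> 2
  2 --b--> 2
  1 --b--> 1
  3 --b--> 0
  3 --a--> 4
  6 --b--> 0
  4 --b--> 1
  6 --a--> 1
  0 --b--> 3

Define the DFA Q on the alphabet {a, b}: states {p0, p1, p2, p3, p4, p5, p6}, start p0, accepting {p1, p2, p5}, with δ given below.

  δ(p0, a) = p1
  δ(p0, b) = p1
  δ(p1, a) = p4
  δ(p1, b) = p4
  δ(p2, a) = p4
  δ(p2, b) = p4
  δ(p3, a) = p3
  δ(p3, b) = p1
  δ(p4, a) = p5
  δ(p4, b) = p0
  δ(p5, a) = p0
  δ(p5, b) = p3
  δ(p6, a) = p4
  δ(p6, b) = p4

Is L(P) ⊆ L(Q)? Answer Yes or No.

No

The empty string ε is in L(P) but not in L(Q).
So L(P) ⊄ L(Q).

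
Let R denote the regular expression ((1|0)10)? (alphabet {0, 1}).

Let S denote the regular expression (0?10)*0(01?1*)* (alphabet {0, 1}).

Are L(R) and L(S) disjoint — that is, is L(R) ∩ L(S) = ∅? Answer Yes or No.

Converting the expression R to a DFA (subset construction, then merging equivalent states) gives the minimal DFA with states {r0, r1, r2, r3, r4}, start state r0, accepting states {r0, r4} and transitions r0: 0→r1, 1→r1; r1: 0→r2, 1→r3; r2: 0→r2, 1→r2; r3: 0→r4, 1→r2; r4: 0→r2, 1→r2.
Converting the expression S to a DFA (subset construction, then merging equivalent states) gives the minimal DFA with states {s0, s1, s2, s3, s4}, start state s0, accepting states {s1, s3} and transitions s0: 0→s1, 1→s2; s1: 0→s3, 1→s2; s2: 0→s0, 1→s4; s3: 0→s3, 1→s3; s4: 0→s4, 1→s4.
Exploring the product automaton R × S from the start pair (r0, s0), following both machines on each input symbol, reaches 12 state pairs: (r0, s0), (r1, s1), (r1, s2), (r2, s3), (r3, s2), (r2, s0), (r3, s4), (r4, s0), (r2, s4), (r2, s1), (r2, s2), (r4, s4).
R accepts in {r0, r4} and S accepts in {s1, s3}; no reachable pair has both components accepting, so no string drives both machines to acceptance simultaneously and L(R) ∩ L(S) = ∅.
So no string is accepted by both, and the intersection is empty.

Yes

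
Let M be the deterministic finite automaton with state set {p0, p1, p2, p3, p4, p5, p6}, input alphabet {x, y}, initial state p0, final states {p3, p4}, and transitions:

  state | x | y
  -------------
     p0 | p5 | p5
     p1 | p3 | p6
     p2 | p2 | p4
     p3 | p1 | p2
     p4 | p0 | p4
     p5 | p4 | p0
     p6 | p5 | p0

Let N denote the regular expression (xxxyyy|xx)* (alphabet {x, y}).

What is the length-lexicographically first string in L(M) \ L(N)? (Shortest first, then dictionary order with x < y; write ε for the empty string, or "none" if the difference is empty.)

The string yx is accepted by M but not by N.
No shorter string lies in the difference, and yx is the lexicographically first length-2 string in L(M) \ L(N).

yx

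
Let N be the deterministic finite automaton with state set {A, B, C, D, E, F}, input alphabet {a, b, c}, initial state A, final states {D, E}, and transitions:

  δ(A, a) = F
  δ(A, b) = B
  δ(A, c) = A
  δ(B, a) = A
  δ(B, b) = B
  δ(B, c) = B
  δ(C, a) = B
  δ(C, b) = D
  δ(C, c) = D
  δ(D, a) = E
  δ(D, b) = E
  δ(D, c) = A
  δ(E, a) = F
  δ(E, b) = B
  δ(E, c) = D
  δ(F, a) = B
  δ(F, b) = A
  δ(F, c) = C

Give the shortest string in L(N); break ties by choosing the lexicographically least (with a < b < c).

A breadth-first search from A reaches an accepting state first via the path A → F → C → D on input acb.
No string of length < 3 is accepted (BFS exhausts all shorter strings without reaching an accepting state), and acb is the lexicographically least accepting string of length 3.

acb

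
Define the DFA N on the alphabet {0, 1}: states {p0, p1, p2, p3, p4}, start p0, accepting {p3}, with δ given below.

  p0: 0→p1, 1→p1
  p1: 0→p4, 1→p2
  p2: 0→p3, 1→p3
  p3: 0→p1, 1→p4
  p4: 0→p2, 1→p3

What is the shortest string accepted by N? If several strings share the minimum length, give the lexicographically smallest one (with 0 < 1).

A breadth-first search from p0 reaches an accepting state first via the path p0 → p1 → p4 → p3 on input 001.
No string of length < 3 is accepted (BFS exhausts all shorter strings without reaching an accepting state), and 001 is the lexicographically least accepting string of length 3.

001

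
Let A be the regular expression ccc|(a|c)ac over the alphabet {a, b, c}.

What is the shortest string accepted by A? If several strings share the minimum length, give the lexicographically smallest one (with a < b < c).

aac

By inspection of the expression, no string of length less than 3 matches, and aac is the lexicographically first match of length 3.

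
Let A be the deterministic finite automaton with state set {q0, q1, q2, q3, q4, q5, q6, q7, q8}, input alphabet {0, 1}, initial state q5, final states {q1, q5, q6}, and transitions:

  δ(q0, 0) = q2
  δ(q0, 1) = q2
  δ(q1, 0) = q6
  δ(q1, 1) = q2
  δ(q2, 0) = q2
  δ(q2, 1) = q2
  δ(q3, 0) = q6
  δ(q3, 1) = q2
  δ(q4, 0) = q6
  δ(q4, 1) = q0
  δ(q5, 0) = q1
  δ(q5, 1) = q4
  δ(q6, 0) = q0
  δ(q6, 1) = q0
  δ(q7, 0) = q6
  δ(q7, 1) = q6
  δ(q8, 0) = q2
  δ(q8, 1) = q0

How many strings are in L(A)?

The useful subgraph on states {q1, q4, q5, q6} is acyclic, so L(A) is finite; the longest accepting path visits 3 useful states, giving maximum string length 2.
Counting accepting paths from q5 by length: 1 of length 0, 1 of length 1, 2 of length 2. Total 4.

4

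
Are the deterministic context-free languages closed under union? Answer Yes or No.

No

{aⁿbⁿ : n≥0} and {aⁿb²ⁿ : n≥0} are each accepted by a deterministic PDA (push the a's; pop one per b, respectively one per two b's), but their union U is not. Suppose a DPDA M accepted U. Being deterministic, M has a single run on aⁿb²ⁿ, and since aⁿbⁿ ∈ U that run passes through an accepting configuration right after consuming the prefix aⁿbⁿ and then goes on to accept again after n more b's. Build an ordinary (nondeterministic) PDA M′ that simulates M on a's and b's and, at any moment when M is in an accepting state, may switch to a second mode in which it reads only c's, feeding each c to M as a b; M′ accepts when M does. Then M′ accepts aⁱbʲcᵏ (k≥1) exactly when both aⁱbʲ ∈ U and aⁱbʲ⁺ᵏ ∈ U, and checking the four cases (i=j or j=2i, combined with j+k=i or j+k=2i) leaves only i=j=k: so L(M′) ∩ a*b*c⁺ = {aⁿbⁿcⁿ : n≥1} would be context-free, which it is not (pumping lemma) — contradiction. (The union is an unambiguous CFL; it is determinism, not unambiguity, that fails.)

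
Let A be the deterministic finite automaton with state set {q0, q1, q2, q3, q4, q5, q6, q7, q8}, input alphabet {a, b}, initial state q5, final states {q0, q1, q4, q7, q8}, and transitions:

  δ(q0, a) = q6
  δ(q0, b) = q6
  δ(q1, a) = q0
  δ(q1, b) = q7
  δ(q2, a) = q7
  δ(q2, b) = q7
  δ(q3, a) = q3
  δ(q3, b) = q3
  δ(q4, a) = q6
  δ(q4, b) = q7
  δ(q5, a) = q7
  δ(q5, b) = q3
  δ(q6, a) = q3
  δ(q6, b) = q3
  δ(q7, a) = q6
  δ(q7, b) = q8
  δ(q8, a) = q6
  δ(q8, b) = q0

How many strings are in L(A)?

The useful subgraph on states {q0, q5, q7, q8} is acyclic, so L(A) is finite; the longest accepting path visits 4 useful states, giving maximum string length 3.
Counting accepting paths from q5 by length: 1 of length 1, 1 of length 2, 1 of length 3. Total 3.

3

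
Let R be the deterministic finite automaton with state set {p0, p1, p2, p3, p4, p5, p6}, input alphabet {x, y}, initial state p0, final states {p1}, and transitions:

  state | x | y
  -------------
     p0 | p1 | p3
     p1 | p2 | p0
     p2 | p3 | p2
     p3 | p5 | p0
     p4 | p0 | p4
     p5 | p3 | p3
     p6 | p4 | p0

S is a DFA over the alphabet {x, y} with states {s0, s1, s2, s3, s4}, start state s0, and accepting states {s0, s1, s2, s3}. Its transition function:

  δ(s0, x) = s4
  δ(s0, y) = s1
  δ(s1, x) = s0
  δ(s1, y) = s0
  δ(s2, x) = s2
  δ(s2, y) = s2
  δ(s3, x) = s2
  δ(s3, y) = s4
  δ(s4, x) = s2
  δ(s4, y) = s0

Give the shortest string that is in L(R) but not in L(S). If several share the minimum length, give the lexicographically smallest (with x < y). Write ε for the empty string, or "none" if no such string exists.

x

The string x is accepted by R but not by S.
No shorter string lies in the difference, and x is the lexicographically first length-1 string in L(R) \ L(S).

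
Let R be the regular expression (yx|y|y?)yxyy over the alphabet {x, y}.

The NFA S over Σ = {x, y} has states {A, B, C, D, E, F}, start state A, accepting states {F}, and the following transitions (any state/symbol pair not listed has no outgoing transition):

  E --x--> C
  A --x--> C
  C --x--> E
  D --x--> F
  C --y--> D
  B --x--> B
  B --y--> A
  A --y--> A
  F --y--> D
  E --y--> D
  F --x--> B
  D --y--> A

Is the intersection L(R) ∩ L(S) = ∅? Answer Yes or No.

Yes

Converting the expression R to a DFA (subset construction, then merging equivalent states) gives the minimal DFA with states {r0, r1, r2, r3, r4, r5, r6, r7, r8}, start state r0, accepting states {r7} and transitions r0: x→r1, y→r2; r1: x→r1, y→r1; r2: x→r3, y→r4; r3: x→r1, y→r5; r4: x→r6, y→r1; r5: x→r6, y→r7; r6: x→r1, y→r8; r7: x→r1, y→r1; r8: x→r1, y→r7.
Exploring the product automaton R × S from the start pair (r0, A), following both machines on each input symbol, reaches 15 state pairs: (r0, A), (r1, C), (r2, A), (r1, E), (r1, D), (r3, C), (r4, A), (r1, F), (r1, A), (r5, D), (r6, C), (r1, B), (r6, F), (r7, A), (r8, D).
R accepts in {r7} and S accepts in {F}; no reachable pair has both components accepting, so no string drives both machines to acceptance simultaneously and L(R) ∩ L(S) = ∅.
So no string is accepted by both, and the intersection is empty.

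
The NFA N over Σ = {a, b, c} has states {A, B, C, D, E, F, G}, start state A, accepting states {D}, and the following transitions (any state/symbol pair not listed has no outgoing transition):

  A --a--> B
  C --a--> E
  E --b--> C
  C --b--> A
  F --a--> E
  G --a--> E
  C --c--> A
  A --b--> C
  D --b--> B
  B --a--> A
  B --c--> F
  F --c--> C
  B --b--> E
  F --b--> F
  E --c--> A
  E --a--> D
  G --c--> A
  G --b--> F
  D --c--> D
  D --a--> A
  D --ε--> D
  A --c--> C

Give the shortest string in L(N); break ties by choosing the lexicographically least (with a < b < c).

aba

A breadth-first search from A reaches an accepting state first via the path A → B → E → D on input aba.
No string of length < 3 is accepted (BFS exhausts all shorter strings without reaching an accepting state), and aba is the lexicographically least accepting string of length 3.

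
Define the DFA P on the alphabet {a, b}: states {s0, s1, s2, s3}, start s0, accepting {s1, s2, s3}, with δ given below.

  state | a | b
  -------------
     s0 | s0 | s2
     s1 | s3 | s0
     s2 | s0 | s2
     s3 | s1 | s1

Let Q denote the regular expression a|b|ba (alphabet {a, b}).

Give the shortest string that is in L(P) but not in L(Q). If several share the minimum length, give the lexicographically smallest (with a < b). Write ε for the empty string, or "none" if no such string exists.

ab

The string ab is accepted by P but not by Q.
No shorter string lies in the difference, and ab is the lexicographically first length-2 string in L(P) \ L(Q).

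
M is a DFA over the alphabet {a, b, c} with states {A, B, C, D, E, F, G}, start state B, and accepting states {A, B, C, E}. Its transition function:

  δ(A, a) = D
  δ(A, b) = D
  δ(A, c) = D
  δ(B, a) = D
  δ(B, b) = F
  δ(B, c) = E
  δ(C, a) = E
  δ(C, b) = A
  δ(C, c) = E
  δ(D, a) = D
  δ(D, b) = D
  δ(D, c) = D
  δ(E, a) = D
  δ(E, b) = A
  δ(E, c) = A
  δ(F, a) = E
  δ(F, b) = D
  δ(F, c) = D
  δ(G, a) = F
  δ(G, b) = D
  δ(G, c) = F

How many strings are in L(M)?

7

The useful subgraph on states {A, B, E, F} is acyclic, so L(M) is finite; the longest accepting path visits 4 useful states, giving maximum string length 3.
Counting accepting paths from B by length: 1 of length 0, 1 of length 1, 3 of length 2, 2 of length 3. Total 7.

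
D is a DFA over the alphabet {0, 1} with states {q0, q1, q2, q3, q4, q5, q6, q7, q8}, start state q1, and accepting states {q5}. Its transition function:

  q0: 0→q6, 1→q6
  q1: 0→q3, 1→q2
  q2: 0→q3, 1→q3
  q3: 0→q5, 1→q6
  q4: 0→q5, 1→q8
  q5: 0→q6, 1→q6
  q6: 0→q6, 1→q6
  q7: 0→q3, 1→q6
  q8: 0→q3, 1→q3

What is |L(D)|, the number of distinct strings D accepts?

The useful subgraph on states {q1, q2, q3, q5} is acyclic, so L(D) is finite; the longest accepting path visits 4 useful states, giving maximum string length 3.
Counting accepting paths from q1 by length: 1 of length 2, 2 of length 3. Total 3.

3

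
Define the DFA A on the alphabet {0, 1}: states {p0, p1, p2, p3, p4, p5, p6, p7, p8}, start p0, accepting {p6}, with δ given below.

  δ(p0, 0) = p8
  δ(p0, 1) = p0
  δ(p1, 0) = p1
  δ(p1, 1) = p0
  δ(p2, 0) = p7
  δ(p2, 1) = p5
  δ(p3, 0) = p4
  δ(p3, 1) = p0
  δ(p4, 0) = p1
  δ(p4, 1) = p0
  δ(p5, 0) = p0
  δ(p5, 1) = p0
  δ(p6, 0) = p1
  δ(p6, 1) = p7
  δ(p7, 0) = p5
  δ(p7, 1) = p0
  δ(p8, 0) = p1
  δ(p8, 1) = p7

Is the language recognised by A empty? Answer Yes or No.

Yes

The states reachable from the start state are {p0, p1, p5, p7, p8}.
None of the accepting states {p6} is reachable, so no string is accepted and L(A) = ∅.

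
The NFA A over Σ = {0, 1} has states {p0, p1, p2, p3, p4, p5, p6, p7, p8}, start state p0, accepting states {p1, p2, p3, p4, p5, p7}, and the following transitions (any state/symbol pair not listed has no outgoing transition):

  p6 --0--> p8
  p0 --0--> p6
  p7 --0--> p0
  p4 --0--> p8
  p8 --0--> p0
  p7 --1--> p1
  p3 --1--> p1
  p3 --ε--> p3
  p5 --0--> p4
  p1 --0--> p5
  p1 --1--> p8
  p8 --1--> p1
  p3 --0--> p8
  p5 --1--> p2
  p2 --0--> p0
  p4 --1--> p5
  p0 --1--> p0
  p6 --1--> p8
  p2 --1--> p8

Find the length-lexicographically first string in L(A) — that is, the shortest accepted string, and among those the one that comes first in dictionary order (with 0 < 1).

001

A breadth-first search from p0 reaches an accepting state first via the path p0 → p6 → p8 → p1 on input 001.
No string of length < 3 is accepted (BFS exhausts all shorter strings without reaching an accepting state), and 001 is the lexicographically least accepting string of length 3.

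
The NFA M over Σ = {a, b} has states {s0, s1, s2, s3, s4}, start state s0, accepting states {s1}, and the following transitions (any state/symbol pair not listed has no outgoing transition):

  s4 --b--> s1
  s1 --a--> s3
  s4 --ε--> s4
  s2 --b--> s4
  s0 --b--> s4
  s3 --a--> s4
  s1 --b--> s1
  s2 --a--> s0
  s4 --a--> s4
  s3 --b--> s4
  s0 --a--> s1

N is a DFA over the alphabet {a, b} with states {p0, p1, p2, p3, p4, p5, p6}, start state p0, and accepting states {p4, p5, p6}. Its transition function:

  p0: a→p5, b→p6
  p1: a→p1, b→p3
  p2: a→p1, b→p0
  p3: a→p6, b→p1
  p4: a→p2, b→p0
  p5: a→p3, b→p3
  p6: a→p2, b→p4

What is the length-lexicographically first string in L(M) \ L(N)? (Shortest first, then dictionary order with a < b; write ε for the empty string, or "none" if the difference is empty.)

The string ab is accepted by M but not by N.
No shorter string lies in the difference, and ab is the lexicographically first length-2 string in L(M) \ L(N).

ab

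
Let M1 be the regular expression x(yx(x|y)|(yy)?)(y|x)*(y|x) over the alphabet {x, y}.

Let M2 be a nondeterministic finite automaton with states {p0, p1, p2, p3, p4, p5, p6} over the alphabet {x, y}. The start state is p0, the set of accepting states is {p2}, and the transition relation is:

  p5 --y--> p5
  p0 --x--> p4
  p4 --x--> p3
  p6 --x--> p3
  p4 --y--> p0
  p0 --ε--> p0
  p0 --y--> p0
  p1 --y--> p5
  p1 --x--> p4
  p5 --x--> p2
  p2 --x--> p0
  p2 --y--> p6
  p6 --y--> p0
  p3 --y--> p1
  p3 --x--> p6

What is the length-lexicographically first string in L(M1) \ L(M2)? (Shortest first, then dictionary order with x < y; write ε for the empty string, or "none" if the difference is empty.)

xx

The string xx is accepted by M1 but not by M2.
No shorter string lies in the difference, and xx is the lexicographically first length-2 string in L(M1) \ L(M2).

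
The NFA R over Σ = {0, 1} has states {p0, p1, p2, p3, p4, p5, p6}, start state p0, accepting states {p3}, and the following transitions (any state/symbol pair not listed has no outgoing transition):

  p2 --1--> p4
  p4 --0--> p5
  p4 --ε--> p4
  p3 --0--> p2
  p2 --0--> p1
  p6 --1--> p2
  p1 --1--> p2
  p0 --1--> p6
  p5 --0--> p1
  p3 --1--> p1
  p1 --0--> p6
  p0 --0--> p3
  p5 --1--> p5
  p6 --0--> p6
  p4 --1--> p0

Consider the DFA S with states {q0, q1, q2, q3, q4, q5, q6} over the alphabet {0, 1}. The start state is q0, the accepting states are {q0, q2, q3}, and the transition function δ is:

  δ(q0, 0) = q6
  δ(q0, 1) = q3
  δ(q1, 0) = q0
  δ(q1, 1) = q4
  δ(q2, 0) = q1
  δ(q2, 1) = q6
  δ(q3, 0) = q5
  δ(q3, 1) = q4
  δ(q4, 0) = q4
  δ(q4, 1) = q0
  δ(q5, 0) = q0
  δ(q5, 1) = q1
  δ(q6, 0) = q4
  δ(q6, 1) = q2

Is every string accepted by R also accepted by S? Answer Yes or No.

The string 0 is in L(R) but not in L(S).
So L(R) ⊄ L(S).

No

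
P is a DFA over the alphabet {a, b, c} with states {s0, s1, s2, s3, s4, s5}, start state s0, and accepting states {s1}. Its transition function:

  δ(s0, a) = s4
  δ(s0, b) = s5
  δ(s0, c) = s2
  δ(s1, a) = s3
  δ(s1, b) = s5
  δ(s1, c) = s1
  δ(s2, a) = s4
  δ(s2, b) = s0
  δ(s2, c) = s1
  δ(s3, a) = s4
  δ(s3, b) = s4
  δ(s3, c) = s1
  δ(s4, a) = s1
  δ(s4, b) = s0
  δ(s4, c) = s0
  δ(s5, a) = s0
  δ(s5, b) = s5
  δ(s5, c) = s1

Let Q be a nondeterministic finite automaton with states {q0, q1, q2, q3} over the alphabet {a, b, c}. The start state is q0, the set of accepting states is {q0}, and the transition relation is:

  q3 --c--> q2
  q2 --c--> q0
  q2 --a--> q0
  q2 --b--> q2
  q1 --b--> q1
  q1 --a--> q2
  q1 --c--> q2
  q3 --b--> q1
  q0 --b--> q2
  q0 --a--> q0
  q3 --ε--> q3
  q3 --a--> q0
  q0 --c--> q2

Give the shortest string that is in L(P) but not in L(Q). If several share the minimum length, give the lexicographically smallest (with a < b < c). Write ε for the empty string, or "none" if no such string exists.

The string aac is accepted by P but not by Q.
No shorter string lies in the difference, and aac is the lexicographically first length-3 string in L(P) \ L(Q).

aac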